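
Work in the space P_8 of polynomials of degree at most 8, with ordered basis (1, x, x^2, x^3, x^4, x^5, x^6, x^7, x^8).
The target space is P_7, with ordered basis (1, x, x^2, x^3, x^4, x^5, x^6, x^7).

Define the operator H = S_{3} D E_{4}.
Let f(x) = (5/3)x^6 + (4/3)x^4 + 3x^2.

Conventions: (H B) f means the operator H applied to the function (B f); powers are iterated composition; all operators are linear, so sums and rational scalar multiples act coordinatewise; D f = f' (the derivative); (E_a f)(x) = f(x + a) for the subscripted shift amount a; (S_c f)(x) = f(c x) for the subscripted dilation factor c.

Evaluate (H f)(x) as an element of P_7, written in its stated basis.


g(x) = 2430x^5 + 16200x^4 + 43344x^3 + 58176x^2 + 39186x + 31816/3

E_{4} f = (5/3)x^6 + 40x^5 + (1204/3)x^4 + (6464/3)x^3 + 6531x^2 + (31816/3)x + 7216
D E_{4} f = 10x^5 + 200x^4 + (4816/3)x^3 + 6464x^2 + 13062x + 31816/3
S_{3} D E_{4} f = 2430x^5 + 16200x^4 + 43344x^3 + 58176x^2 + 39186x + 31816/3


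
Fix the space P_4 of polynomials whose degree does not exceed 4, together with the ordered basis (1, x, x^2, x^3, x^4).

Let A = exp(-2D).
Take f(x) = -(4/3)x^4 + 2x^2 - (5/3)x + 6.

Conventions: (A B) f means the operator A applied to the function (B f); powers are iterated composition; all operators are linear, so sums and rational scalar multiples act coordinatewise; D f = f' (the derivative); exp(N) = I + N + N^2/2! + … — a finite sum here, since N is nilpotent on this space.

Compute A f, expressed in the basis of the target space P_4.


the result is g(x) = -(4/3)x^4 + (32/3)x^3 - 30x^2 + 33x - 4

order-1 term: (32/3)x^3 - 8x + 10/3
order-2 term: -32x^2 + 8
order-3 term: (128/3)x
order-4 term: -64/3
the series for exp(-2D) f terminates at order 4
exp(-2D) f = -(4/3)x^4 + (32/3)x^3 - 30x^2 + 33x - 4


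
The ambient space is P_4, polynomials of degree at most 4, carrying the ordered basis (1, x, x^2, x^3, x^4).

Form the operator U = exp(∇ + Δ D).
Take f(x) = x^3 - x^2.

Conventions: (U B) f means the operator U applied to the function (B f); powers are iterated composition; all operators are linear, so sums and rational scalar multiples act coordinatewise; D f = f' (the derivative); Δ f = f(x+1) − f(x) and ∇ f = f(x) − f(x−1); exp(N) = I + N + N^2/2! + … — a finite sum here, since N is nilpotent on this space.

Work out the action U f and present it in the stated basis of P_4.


the image equals g(x) = x^3 + 2x^2 + 4x + 6

order-1 term: 3x^2 + x + 3
order-2 term: 3x + 2
order-3 term: 1
the series for exp(∇ + Δ D) f terminates at order 3
exp(∇ + Δ D) f = x^3 + 2x^2 + 4x + 6


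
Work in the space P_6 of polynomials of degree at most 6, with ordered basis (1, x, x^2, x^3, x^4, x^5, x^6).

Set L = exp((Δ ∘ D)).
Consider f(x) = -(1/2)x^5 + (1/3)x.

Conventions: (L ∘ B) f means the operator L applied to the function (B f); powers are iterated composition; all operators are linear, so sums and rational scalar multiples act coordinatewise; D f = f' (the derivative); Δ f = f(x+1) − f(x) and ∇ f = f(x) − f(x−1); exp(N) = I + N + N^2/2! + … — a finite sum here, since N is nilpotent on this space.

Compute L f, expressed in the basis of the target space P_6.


order-1 term: -10x^3 - 15x^2 - 10x - 5/2
order-2 term: -30x - 30
the series for exp((Δ ∘ D)) f terminates at order 2
exp((Δ ∘ D)) f = -(1/2)x^5 - 10x^3 - 15x^2 - (119/3)x - 65/2

the image equals g(x) = -(1/2)x^5 - 10x^3 - 15x^2 - (119/3)x - 65/2


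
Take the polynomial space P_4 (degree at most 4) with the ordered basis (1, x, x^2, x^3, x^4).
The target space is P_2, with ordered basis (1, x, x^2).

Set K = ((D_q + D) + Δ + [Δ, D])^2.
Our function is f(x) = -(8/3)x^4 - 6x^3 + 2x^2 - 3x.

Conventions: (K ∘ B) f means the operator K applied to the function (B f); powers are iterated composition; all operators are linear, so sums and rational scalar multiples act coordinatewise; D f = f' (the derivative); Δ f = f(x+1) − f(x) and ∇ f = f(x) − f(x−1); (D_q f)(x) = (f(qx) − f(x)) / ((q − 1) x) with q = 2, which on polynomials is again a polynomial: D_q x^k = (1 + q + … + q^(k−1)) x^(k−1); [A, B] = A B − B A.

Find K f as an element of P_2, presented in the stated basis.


D_q f = -40x^3 - 42x^2 + 6x - 3
D f = -(32/3)x^3 - 18x^2 + 4x - 3
(D_q + D) f = -(152/3)x^3 - 60x^2 + 10x - 6
Δ f = -(32/3)x^3 - 34x^2 - (74/3)x - 29/3
D f = -(32/3)x^3 - 18x^2 + 4x - 3
Δ D f = -32x^2 - 68x - 74/3
Δ f = -(32/3)x^3 - 34x^2 - (74/3)x - 29/3
D Δ f = -32x^2 - 68x - 74/3
[Δ, D] f = 0
((D_q + D) + Δ + [Δ, D]) f = -(184/3)x^3 - 94x^2 - (44/3)x - 47/3
D_q ((D_q + D) + Δ + [Δ, D]) f = -(1288/3)x^2 - 282x - 44/3
D ((D_q + D) + Δ + [Δ, D]) f = -184x^2 - 188x - 44/3
(D_q + D) ((D_q + D) + Δ + [Δ, D]) f = -(1840/3)x^2 - 470x - 88/3
Δ ((D_q + D) + Δ + [Δ, D]) f = -184x^2 - 372x - 170
D ((D_q + D) + Δ + [Δ, D]) f = -184x^2 - 188x - 44/3
Δ D ((D_q + D) + Δ + [Δ, D]) f = -368x - 372
Δ ((D_q + D) + Δ + [Δ, D]) f = -184x^2 - 372x - 170
D Δ ((D_q + D) + Δ + [Δ, D]) f = -368x - 372
[Δ, D] ((D_q + D) + Δ + [Δ, D]) f = 0
((D_q + D) + Δ + [Δ, D]) ((D_q + D) + Δ + [Δ, D]) f = -(2392/3)x^2 - 842x - 598/3

the result is g(x) = -(2392/3)x^2 - 842x - 598/3


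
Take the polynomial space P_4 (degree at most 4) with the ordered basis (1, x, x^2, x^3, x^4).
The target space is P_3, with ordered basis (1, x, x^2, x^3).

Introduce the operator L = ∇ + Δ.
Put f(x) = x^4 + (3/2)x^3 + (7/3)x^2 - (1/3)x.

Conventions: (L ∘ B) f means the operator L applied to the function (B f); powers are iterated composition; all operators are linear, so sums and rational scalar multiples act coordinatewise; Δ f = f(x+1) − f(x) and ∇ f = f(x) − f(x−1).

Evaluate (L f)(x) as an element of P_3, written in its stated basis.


g(x) = 8x^3 + 9x^2 + (52/3)x + 7/3

∇ f = 4x^3 - (3/2)x^2 + (25/6)x - 13/6
Δ f = 4x^3 + (21/2)x^2 + (79/6)x + 9/2
(∇ + Δ) f = 8x^3 + 9x^2 + (52/3)x + 7/3


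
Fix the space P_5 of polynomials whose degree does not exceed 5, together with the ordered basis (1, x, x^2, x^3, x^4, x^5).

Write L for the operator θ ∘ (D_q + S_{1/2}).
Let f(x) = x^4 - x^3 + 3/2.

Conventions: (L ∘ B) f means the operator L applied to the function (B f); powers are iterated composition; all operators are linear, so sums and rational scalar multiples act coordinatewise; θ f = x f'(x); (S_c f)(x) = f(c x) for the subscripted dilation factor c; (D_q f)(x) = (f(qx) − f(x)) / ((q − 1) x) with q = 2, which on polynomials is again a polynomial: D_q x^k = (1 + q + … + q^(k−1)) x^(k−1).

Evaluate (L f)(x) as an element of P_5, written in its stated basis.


D_q f = 15x^3 - 7x^2
S_{1/2} f = (1/16)x^4 - (1/8)x^3 + 3/2
(D_q + S_{1/2}) f = (1/16)x^4 + (119/8)x^3 - 7x^2 + 3/2
θ (D_q + S_{1/2}) f = (1/4)x^4 + (357/8)x^3 - 14x^2

the result is g(x) = (1/4)x^4 + (357/8)x^3 - 14x^2


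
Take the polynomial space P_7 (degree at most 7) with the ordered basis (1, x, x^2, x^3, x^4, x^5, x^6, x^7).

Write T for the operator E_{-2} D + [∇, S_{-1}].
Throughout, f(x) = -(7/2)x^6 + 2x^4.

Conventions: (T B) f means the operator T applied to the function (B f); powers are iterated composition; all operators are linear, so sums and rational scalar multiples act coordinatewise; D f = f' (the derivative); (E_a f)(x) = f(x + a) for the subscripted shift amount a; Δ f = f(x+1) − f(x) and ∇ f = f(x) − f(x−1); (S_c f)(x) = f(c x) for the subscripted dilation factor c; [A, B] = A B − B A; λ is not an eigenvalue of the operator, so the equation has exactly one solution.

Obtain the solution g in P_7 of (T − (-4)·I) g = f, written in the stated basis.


write g with unknown coordinates in the stated basis and equate coefficients in (T − (-4)·I) g = f
solving from the highest basis element down gives g = -(7/8)x^6 + (63/16)x^5 - (493/64)x^4 + (7919/64)x^3 - (40155/256)x^2 + (501481/512)x - 822751/2048
check: T g = -(63/4)x^5 + (525/16)x^4 - (7919/16)x^3 + (40155/64)x^2 - (501481/128)x + 822751/512
so T g − (-4)·g = -(7/2)x^6 + 2x^4 = f ✓

g(x) = -(7/8)x^6 + (63/16)x^5 - (493/64)x^4 + (7919/64)x^3 - (40155/256)x^2 + (501481/512)x - 822751/2048


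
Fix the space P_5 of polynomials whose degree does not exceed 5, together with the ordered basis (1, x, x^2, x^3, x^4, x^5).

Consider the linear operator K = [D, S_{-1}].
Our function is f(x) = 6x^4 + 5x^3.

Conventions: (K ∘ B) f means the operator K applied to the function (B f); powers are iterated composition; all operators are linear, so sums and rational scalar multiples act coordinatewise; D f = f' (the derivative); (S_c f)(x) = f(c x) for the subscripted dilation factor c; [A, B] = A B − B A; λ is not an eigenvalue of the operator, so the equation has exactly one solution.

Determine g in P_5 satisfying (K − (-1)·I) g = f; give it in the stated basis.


write g with unknown coordinates in the stated basis and equate coefficients in (K − (-1)·I) g = f
solving from the highest basis element down gives g = 6x^4 - 43x^3 - 258x^2 + 1032x + 2064
check: K g = 48x^3 + 258x^2 - 1032x - 2064
so K g − (-1)·g = 6x^4 + 5x^3 = f ✓

g(x) = 6x^4 - 43x^3 - 258x^2 + 1032x + 2064


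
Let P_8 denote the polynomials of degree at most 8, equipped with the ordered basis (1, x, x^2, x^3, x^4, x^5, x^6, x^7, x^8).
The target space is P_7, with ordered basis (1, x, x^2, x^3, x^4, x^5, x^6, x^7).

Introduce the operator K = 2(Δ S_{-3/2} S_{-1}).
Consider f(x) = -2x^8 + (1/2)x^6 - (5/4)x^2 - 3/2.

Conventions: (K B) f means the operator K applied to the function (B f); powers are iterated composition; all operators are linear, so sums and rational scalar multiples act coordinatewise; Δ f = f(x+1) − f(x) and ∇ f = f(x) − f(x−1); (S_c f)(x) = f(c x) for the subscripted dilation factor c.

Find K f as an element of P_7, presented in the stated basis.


the result is g(x) = -(6561/8)x^7 - (45927/16)x^6 - (181521/32)x^5 - (448335/64)x^4 - (88209/16)x^3 - (172773/64)x^2 - (24417/32)x - 387/4

S_{-1} f = -2x^8 + (1/2)x^6 - (5/4)x^2 - 3/2
S_{-3/2} S_{-1} f = -(6561/128)x^8 + (729/128)x^6 - (45/16)x^2 - 3/2
Δ S_{-3/2} S_{-1} f = -(6561/16)x^7 - (45927/32)x^6 - (181521/64)x^5 - (448335/128)x^4 - (88209/32)x^3 - (172773/128)x^2 - (24417/64)x - 387/8
(2(Δ S_{-3/2} S_{-1})) f = -(6561/8)x^7 - (45927/16)x^6 - (181521/32)x^5 - (448335/64)x^4 - (88209/16)x^3 - (172773/64)x^2 - (24417/32)x - 387/4


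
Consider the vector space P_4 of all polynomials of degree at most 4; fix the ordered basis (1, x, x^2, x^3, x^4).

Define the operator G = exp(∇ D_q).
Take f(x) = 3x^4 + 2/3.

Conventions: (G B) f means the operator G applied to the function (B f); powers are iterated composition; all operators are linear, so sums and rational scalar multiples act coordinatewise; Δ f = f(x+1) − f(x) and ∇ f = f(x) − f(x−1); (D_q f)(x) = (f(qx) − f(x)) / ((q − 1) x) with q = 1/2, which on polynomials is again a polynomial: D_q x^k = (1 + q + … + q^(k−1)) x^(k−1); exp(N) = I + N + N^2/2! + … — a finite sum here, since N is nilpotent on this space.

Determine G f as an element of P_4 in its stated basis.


order-1 term: (135/8)x^2 - (135/8)x + 45/8
order-2 term: 405/32
the series for exp(∇ D_q) f terminates at order 2
exp(∇ D_q) f = 3x^4 + (135/8)x^2 - (135/8)x + 1819/96

the result is g(x) = 3x^4 + (135/8)x^2 - (135/8)x + 1819/96


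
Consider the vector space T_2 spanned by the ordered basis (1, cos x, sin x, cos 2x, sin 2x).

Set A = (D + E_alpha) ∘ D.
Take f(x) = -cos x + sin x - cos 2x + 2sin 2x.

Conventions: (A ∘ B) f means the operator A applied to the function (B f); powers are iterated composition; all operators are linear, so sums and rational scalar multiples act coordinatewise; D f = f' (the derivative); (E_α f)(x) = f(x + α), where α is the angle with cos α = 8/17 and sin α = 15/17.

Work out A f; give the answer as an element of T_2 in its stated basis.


the result is g(x) = (40/17)cos x - (24/17)sin x + (992/289)cos 2x - (3594/289)sin 2x

D f = cos x + sin x + 4cos 2x + 2sin 2x
D D f = cos x - sin x + 4cos 2x - 8sin 2x
E_alpha D f = (23/17)cos x - (7/17)sin x - (164/289)cos 2x - (1282/289)sin 2x
(D + E_alpha) D f = (40/17)cos x - (24/17)sin x + (992/289)cos 2x - (3594/289)sin 2x


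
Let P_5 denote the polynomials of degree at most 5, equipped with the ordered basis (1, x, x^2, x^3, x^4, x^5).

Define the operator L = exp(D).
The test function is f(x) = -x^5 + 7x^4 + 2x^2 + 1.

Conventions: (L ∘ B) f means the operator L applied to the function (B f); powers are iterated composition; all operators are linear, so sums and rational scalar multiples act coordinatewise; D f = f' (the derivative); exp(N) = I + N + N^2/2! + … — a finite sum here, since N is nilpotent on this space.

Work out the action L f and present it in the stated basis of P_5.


the image equals g(x) = -x^5 + 2x^4 + 18x^3 + 34x^2 + 27x + 9

order-1 term: -5x^4 + 28x^3 + 4x
order-2 term: -10x^3 + 42x^2 + 2
order-3 term: -10x^2 + 28x
order-4 term: -5x + 7
order-5 term: -1
the series for exp(D) f terminates at order 5
exp(D) f = -x^5 + 2x^4 + 18x^3 + 34x^2 + 27x + 9


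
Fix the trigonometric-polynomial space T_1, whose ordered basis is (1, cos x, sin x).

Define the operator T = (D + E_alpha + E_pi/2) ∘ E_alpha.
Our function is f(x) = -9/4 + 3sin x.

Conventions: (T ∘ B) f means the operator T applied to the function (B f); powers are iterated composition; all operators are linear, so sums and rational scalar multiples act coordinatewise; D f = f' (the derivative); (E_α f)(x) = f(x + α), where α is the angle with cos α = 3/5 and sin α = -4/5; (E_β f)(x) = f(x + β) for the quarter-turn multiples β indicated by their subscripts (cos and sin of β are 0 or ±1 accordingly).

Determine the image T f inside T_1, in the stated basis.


the image equals g(x) = -9/2 + (18/25)cos x + (99/25)sin x

E_alpha f = -9/4 - (12/5)cos x + (9/5)sin x
D E_alpha f = (9/5)cos x + (12/5)sin x
E_alpha E_alpha f = -9/4 - (72/25)cos x - (21/25)sin x
E_pi/2 E_alpha f = -9/4 + (9/5)cos x + (12/5)sin x
(D + E_alpha + E_pi/2) E_alpha f = -9/2 + (18/25)cos x + (99/25)sin x


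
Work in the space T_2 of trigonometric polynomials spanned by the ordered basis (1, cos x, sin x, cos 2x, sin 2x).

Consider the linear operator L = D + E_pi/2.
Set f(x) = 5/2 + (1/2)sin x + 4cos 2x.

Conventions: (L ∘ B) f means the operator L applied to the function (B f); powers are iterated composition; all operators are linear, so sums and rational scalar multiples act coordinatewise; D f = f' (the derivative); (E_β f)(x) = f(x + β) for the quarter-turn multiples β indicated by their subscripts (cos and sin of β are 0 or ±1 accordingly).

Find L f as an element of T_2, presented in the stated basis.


D f = (1/2)cos x - 8sin 2x
E_pi/2 f = 5/2 + (1/2)cos x - 4cos 2x
(D + E_pi/2) f = 5/2 + cos x - 4cos 2x - 8sin 2x

the image equals g(x) = 5/2 + cos x - 4cos 2x - 8sin 2x


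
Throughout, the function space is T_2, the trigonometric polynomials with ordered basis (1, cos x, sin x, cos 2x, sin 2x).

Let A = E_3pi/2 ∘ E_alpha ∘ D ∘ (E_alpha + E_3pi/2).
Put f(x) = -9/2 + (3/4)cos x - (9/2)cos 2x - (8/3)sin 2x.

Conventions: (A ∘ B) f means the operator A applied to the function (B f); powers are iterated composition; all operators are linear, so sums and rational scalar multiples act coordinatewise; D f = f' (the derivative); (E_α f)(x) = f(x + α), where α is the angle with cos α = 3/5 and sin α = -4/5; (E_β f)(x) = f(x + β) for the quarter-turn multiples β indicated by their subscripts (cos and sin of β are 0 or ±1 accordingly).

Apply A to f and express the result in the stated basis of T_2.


E_alpha f = -9/2 + (9/20)cos x + (3/5)sin x + (191/50)cos 2x - (268/75)sin 2x
E_3pi/2 f = -9/2 + (3/4)sin x + (9/2)cos 2x + (8/3)sin 2x
(E_alpha + E_3pi/2) f = -9 + (9/20)cos x + (27/20)sin x + (208/25)cos 2x - (68/75)sin 2x
D (E_alpha + E_3pi/2) f = (27/20)cos x - (9/20)sin x - (136/75)cos 2x - (416/25)sin 2x
E_alpha D (E_alpha + E_3pi/2) f = (117/100)cos x + (81/100)sin x + (30904/1875)cos 2x + (1824/625)sin 2x
E_3pi/2 E_alpha D (E_alpha + E_3pi/2) f = -(81/100)cos x + (117/100)sin x - (30904/1875)cos 2x - (1824/625)sin 2x

the result is g(x) = -(81/100)cos x + (117/100)sin x - (30904/1875)cos 2x - (1824/625)sin 2x


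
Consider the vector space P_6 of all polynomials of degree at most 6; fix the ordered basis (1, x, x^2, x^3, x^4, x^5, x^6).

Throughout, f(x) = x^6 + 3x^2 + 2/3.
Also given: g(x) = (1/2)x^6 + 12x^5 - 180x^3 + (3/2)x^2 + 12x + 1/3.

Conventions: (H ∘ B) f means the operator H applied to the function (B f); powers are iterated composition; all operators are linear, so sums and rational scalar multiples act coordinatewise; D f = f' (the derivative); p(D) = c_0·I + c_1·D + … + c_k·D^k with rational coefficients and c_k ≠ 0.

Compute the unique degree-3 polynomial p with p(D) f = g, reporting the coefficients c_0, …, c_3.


D^0 f = x^6 + 3x^2 + 2/3
D^1 f = 6x^5 + 6x
D^2 f = 30x^4 + 6
D^3 f = 120x^3
matching coefficients of g against c_0 f + c_1 Df + … from the top degree down determines the c_i
solution: c_0 = 1/2, c_1 = 2, c_2 = 0, c_3 = -3/2

c_0 = 1/2, c_1 = 2, c_2 = 0, c_3 = -3/2


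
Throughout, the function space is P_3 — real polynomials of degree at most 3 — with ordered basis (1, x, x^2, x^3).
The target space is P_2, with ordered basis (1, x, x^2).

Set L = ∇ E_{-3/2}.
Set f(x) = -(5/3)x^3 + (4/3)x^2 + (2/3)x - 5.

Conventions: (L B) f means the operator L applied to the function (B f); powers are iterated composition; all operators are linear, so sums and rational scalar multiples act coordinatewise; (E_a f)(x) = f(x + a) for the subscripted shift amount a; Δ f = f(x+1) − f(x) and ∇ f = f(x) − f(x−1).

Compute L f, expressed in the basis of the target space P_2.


the result is g(x) = -5x^2 + (68/3)x - 301/12

E_{-3/2} f = -(5/3)x^3 + (53/6)x^2 - (175/12)x + 21/8
∇ E_{-3/2} f = -5x^2 + (68/3)x - 301/12


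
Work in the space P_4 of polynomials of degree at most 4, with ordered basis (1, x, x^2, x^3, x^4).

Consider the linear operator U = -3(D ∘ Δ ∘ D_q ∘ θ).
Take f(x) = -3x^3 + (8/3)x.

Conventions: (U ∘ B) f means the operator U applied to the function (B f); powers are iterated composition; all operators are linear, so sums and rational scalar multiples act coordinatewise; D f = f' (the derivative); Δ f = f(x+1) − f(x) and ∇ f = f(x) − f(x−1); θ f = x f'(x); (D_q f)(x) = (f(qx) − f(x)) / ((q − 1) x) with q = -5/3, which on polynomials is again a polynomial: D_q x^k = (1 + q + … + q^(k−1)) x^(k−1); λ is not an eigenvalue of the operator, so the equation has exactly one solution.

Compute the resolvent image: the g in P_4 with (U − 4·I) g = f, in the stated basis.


write g with unknown coordinates in the stated basis and equate coefficients in (U − 4·I) g = f
solving from the highest basis element down gives g = (3/4)x^3 - (2/3)x - 57/8
check: U g = -57/2
so U g − 4·g = -3x^3 + (8/3)x = f ✓

g(x) = (3/4)x^3 - (2/3)x - 57/8


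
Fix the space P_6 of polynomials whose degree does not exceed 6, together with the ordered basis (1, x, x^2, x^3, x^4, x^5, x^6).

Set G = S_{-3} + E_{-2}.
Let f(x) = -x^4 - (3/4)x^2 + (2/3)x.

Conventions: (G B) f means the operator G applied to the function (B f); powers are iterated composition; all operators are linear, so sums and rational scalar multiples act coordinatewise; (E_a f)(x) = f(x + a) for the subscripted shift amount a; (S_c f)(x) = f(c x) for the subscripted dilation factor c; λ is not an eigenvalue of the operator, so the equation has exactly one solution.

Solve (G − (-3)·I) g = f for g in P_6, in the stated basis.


the image equals g(x) = -(1/85)x^4 + (8/1955)x^3 - (693/20332)x^2 + (7987/76245)x + 1879/16575

write g with unknown coordinates in the stated basis and equate coefficients in (G − (-3)·I) g = f
solving from the highest basis element down gives g = -(1/85)x^4 + (8/1955)x^3 - (693/20332)x^2 + (7987/76245)x + 1879/16575
check: G g = -(82/85)x^4 - (24/1955)x^3 - (6585/10166)x^2 + (26869/76245)x - 1879/5525
so G g − (-3)·g = -x^4 - (3/4)x^2 + (2/3)x = f ✓


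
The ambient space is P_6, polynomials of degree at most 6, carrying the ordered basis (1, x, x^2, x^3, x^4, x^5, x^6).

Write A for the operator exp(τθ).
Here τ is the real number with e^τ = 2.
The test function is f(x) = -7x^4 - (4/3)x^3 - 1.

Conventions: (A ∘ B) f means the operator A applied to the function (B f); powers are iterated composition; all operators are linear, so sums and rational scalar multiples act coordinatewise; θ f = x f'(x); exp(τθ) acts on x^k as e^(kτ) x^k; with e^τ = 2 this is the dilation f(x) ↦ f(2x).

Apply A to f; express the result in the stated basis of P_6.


exp(τθ) x^k = e^(kτ) x^k; with e^τ = 2 this sends x^k to 2^k x^k
x^3 ↦ 8 x^3
x^4 ↦ 16 x^4
applying this coordinatewise to f: exp(τθ) f = -112x^4 - (32/3)x^3 - 1

the result is g(x) = -112x^4 - (32/3)x^3 - 1


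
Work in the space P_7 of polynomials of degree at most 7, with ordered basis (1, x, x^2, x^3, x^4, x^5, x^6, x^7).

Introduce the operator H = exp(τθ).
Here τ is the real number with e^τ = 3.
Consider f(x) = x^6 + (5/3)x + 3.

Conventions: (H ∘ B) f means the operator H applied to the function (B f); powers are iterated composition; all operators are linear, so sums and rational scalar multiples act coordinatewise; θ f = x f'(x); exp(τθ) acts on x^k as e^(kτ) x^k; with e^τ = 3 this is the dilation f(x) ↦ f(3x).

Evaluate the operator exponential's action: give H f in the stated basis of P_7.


the image equals g(x) = 729x^6 + 5x + 3

exp(τθ) x^k = e^(kτ) x^k; with e^τ = 3 this sends x^k to 3^k x^k
x ↦ 3 x
x^6 ↦ 729 x^6
applying this coordinatewise to f: exp(τθ) f = 729x^6 + 5x + 3


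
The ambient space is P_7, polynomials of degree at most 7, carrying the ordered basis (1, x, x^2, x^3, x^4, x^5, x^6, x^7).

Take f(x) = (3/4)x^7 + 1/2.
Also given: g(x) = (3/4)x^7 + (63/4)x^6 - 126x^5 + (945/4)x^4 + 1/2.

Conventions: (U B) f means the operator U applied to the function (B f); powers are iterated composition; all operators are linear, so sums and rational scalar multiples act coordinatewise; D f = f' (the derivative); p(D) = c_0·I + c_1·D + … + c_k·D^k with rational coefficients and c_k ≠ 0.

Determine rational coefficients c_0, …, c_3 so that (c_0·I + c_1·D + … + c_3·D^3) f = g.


p(D) = I + 3·D − 4·D^2 + (3/2)·D^3, i.e. c_0 = 1, c_1 = 3, c_2 = -4, c_3 = 3/2

D^0 f = (3/4)x^7 + 1/2
D^1 f = (21/4)x^6
D^2 f = (63/2)x^5
D^3 f = (315/2)x^4
matching coefficients of g against c_0 f + c_1 Df + … from the top degree down determines the c_i
solution: c_0 = 1, c_1 = 3, c_2 = -4, c_3 = 3/2


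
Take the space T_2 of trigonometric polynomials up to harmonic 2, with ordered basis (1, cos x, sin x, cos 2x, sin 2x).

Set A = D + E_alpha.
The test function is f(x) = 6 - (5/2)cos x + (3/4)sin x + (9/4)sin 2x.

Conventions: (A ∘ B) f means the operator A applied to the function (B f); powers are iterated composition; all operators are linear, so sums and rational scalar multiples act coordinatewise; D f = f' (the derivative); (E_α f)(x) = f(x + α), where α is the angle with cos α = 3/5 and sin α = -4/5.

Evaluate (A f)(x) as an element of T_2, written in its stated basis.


D f = (3/4)cos x + (5/2)sin x + (9/2)cos 2x
E_alpha f = 6 - (21/10)cos x - (31/20)sin x - (54/25)cos 2x - (63/100)sin 2x
(D + E_alpha) f = 6 - (27/20)cos x + (19/20)sin x + (117/50)cos 2x - (63/100)sin 2x

g(x) = 6 - (27/20)cos x + (19/20)sin x + (117/50)cos 2x - (63/100)sin 2x


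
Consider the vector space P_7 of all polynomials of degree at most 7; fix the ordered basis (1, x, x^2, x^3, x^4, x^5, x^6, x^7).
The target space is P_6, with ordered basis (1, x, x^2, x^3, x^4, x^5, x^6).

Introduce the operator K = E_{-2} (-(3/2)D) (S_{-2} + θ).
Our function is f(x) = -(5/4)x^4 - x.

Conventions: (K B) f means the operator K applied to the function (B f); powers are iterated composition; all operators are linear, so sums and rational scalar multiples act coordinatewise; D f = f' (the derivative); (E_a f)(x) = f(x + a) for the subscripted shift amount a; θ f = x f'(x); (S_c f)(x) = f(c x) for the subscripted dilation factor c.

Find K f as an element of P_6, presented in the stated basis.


S_{-2} f = -20x^4 + 2x
θ f = -5x^4 - x
(S_{-2} + θ) f = -25x^4 + x
D (S_{-2} + θ) f = -100x^3 + 1
(-(3/2)D) (S_{-2} + θ) f = 150x^3 - 3/2
E_{-2} (-(3/2)D) (S_{-2} + θ) f = 150x^3 - 900x^2 + 1800x - 2403/2

the result is g(x) = 150x^3 - 900x^2 + 1800x - 2403/2


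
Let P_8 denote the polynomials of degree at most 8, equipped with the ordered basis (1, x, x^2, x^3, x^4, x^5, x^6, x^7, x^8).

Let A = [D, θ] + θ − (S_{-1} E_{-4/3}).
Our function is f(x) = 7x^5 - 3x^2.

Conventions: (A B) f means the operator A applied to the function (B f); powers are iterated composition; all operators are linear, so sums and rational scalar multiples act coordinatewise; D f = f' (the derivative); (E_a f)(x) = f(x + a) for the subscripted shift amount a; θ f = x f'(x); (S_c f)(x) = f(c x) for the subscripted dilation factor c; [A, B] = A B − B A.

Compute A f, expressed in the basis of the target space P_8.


θ f = 35x^5 - 6x^2
D θ f = 175x^4 - 12x
D f = 35x^4 - 6x
θ D f = 140x^4 - 6x
[D, θ] f = 35x^4 - 6x
θ f = 35x^5 - 6x^2
E_{-4/3} f = 7x^5 - (140/3)x^4 + (1120/9)x^3 - (4561/27)x^2 + (9608/81)x - 8464/243
S_{-1} E_{-4/3} f = -7x^5 - (140/3)x^4 - (1120/9)x^3 - (4561/27)x^2 - (9608/81)x - 8464/243
(-(S_{-1} E_{-4/3})) f = 7x^5 + (140/3)x^4 + (1120/9)x^3 + (4561/27)x^2 + (9608/81)x + 8464/243
([D, θ] + θ − (S_{-1} E_{-4/3})) f = 42x^5 + (245/3)x^4 + (1120/9)x^3 + (4399/27)x^2 + (9122/81)x + 8464/243

the result is g(x) = 42x^5 + (245/3)x^4 + (1120/9)x^3 + (4399/27)x^2 + (9122/81)x + 8464/243


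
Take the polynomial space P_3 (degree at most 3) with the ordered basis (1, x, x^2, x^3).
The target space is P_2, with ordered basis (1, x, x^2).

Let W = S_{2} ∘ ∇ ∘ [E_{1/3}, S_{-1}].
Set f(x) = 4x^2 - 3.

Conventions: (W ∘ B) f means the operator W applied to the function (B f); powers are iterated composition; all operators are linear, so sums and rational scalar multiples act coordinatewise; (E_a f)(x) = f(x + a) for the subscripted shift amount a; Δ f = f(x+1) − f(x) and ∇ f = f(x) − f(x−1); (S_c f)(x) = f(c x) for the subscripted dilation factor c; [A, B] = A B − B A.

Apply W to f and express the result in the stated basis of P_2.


S_{-1} f = 4x^2 - 3
E_{1/3} S_{-1} f = 4x^2 + (8/3)x - 23/9
E_{1/3} f = 4x^2 + (8/3)x - 23/9
S_{-1} E_{1/3} f = 4x^2 - (8/3)x - 23/9
[E_{1/3}, S_{-1}] f = (16/3)x
∇ [E_{1/3}, S_{-1}] f = 16/3
S_{2} ∇ [E_{1/3}, S_{-1}] f = 16/3

the result is g(x) = 16/3


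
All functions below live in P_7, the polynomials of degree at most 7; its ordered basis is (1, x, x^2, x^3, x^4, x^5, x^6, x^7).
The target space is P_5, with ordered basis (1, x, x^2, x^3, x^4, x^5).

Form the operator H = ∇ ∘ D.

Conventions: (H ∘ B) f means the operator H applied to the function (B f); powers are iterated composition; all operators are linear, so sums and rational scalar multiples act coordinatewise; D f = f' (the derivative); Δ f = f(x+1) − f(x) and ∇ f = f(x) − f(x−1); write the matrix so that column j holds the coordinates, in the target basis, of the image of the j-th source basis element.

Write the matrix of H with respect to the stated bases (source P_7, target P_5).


the matrix is [[0, 0, 2, -3, 4, -5, 6, -7]; [0, 0, 0, 6, -12, 20, -30, 42]; [0, 0, 0, 0, 12, -30, 60, -105]; [0, 0, 0, 0, 0, 20, -60, 140]; [0, 0, 0, 0, 0, 0, 30, -105]; [0, 0, 0, 0, 0, 0, 0, 42]] (rows listed top to bottom)

image of 1: 0
image of x: 0
image of x^2: 2
image of x^3: 6x - 3
image of x^4: 12x^2 - 12x + 4
image of x^5: 20x^3 - 30x^2 + 20x - 5
image of x^6: 30x^4 - 60x^3 + 60x^2 - 30x + 6
image of x^7: 42x^5 - 105x^4 + 140x^3 - 105x^2 + 42x - 7
each image's coordinates form column j of the matrix


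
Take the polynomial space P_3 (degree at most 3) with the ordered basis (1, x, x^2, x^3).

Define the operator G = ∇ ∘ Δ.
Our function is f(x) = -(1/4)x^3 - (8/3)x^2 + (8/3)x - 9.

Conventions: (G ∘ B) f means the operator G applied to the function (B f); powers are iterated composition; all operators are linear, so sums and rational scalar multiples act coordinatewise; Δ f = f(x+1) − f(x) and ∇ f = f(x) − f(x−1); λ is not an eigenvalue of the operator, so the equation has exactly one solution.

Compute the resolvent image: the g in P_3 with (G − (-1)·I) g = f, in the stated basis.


write g with unknown coordinates in the stated basis and equate coefficients in (G − (-1)·I) g = f
solving from the highest basis element down gives g = -(1/4)x^3 - (8/3)x^2 + (25/6)x - 11/3
check: G g = -(3/2)x - 16/3
so G g − (-1)·g = -(1/4)x^3 - (8/3)x^2 + (8/3)x - 9 = f ✓

the result is g(x) = -(1/4)x^3 - (8/3)x^2 + (25/6)x - 11/3


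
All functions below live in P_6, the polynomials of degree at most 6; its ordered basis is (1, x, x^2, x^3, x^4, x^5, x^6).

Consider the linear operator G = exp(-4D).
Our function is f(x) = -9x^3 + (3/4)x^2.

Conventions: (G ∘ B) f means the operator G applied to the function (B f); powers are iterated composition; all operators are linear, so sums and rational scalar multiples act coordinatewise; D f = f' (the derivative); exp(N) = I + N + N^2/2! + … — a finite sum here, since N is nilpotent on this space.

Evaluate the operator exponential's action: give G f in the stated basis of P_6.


order-1 term: 108x^2 - 6x
order-2 term: -432x + 12
order-3 term: 576
the series for exp(-4D) f terminates at order 3
exp(-4D) f = -9x^3 + (435/4)x^2 - 438x + 588

the image equals g(x) = -9x^3 + (435/4)x^2 - 438x + 588


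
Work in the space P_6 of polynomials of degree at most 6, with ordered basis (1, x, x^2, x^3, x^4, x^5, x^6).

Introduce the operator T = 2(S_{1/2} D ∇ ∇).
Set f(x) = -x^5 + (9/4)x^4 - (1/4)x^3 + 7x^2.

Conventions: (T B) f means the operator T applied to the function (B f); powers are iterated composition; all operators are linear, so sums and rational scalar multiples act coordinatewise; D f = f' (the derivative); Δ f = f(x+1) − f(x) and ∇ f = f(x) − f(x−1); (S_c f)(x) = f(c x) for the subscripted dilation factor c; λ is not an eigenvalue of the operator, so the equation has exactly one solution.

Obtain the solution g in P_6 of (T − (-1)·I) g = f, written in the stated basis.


write g with unknown coordinates in the stated basis and equate coefficients in (T − (-1)·I) g = f
solving from the highest basis element down gives g = -x^5 + (9/4)x^4 - (1/4)x^3 + 37x^2 - 174x + 251
check: T g = -30x^2 + 174x - 251
so T g − (-1)·g = -x^5 + (9/4)x^4 - (1/4)x^3 + 7x^2 = f ✓

the result is g(x) = -x^5 + (9/4)x^4 - (1/4)x^3 + 37x^2 - 174x + 251


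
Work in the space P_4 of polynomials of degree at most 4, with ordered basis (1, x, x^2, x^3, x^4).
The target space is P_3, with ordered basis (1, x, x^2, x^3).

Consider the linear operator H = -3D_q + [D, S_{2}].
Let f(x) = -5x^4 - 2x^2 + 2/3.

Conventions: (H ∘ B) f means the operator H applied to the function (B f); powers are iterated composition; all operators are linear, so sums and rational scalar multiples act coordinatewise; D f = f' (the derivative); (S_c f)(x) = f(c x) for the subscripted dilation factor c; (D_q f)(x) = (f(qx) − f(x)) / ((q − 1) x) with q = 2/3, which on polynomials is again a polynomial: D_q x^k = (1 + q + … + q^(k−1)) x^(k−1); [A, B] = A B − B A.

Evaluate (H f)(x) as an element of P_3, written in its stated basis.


D_q f = -(325/27)x^3 - (10/3)x
(-3D_q) f = (325/9)x^3 + 10x
S_{2} f = -80x^4 - 8x^2 + 2/3
D S_{2} f = -320x^3 - 16x
D f = -20x^3 - 4x
S_{2} D f = -160x^3 - 8x
[D, S_{2}] f = -160x^3 - 8x
(-3D_q + [D, S_{2}]) f = -(1115/9)x^3 + 2x

g(x) = -(1115/9)x^3 + 2x


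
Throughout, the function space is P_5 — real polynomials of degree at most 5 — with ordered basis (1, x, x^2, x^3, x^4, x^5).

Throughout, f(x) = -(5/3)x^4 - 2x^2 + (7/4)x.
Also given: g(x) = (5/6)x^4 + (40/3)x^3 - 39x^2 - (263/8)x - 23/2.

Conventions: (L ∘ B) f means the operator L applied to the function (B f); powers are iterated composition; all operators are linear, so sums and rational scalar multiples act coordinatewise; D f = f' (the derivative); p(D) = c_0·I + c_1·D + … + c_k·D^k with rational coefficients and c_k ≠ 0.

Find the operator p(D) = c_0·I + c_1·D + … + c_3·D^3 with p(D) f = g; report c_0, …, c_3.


p(D) = -(1/2)·I − 2·D + 2·D^2 + D^3, i.e. c_0 = -1/2, c_1 = -2, c_2 = 2, c_3 = 1

D^0 f = -(5/3)x^4 - 2x^2 + (7/4)x
D^1 f = -(20/3)x^3 - 4x + 7/4
D^2 f = -20x^2 - 4
D^3 f = -40x
matching coefficients of g against c_0 f + c_1 Df + … from the top degree down determines the c_i
solution: c_0 = -1/2, c_1 = -2, c_2 = 2, c_3 = 1


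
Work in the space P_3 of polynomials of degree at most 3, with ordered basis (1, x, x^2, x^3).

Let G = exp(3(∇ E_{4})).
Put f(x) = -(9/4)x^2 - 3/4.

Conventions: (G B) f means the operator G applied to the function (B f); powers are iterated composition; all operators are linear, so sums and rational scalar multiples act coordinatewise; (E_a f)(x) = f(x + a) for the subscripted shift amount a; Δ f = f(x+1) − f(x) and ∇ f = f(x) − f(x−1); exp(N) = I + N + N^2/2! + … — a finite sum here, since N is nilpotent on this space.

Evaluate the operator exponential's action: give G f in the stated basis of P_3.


order-1 term: -(27/2)x - 189/4
order-2 term: -81/4
the series for exp(3(∇ E_{4})) f terminates at order 2
exp(3(∇ E_{4})) f = -(9/4)x^2 - (27/2)x - 273/4

the image equals g(x) = -(9/4)x^2 - (27/2)x - 273/4


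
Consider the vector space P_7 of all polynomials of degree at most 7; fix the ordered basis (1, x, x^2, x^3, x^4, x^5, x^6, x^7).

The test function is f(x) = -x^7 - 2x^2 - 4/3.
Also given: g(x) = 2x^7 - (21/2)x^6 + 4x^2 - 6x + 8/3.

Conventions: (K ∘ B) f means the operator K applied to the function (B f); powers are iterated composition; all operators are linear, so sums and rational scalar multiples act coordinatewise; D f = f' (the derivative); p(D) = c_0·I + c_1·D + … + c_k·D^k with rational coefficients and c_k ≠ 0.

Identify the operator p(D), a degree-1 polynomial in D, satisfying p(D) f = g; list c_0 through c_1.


D^0 f = -x^7 - 2x^2 - 4/3
D^1 f = -7x^6 - 4x
matching coefficients of g against c_0 f + c_1 Df + … from the top degree down determines the c_i
solution: c_0 = -2, c_1 = 3/2

c_0 = -2, c_1 = 3/2


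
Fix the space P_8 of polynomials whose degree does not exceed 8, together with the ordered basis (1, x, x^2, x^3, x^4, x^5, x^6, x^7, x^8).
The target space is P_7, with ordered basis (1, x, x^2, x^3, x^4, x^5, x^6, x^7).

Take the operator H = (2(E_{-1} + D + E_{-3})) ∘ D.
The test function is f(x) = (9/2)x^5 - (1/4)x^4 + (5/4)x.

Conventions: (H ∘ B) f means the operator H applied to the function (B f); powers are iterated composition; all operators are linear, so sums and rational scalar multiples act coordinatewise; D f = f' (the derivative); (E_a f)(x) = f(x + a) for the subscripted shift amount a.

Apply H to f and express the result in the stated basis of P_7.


the result is g(x) = 90x^4 - 544x^3 + 2718x^2 - 5100x + 3751

D f = (45/2)x^4 - x^3 + 5/4
E_{-1} D f = (45/2)x^4 - 91x^3 + 138x^2 - 93x + 99/4
D D f = 90x^3 - 3x^2
E_{-3} D f = (45/2)x^4 - 271x^3 + 1224x^2 - 2457x + 7403/4
(E_{-1} + D + E_{-3}) D f = 45x^4 - 272x^3 + 1359x^2 - 2550x + 3751/2
(2(E_{-1} + D + E_{-3})) D f = 90x^4 - 544x^3 + 2718x^2 - 5100x + 3751


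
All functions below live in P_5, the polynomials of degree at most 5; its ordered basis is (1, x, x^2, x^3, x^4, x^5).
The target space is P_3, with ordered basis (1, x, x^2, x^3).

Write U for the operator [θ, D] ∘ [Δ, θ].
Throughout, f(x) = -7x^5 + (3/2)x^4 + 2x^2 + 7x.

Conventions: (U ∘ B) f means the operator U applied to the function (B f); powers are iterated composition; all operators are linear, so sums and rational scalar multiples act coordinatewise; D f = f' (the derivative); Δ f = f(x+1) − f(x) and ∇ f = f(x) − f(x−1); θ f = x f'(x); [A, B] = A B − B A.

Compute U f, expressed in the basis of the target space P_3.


θ f = -35x^5 + 6x^4 + 4x^2 + 7x
Δ θ f = -175x^4 - 326x^3 - 314x^2 - 143x - 18
Δ f = -35x^4 - 64x^3 - 61x^2 - 25x + 7/2
θ Δ f = -140x^4 - 192x^3 - 122x^2 - 25x
[Δ, θ] f = -35x^4 - 134x^3 - 192x^2 - 118x - 18
D [Δ, θ] f = -140x^3 - 402x^2 - 384x - 118
θ D [Δ, θ] f = -420x^3 - 804x^2 - 384x
θ [Δ, θ] f = -140x^4 - 402x^3 - 384x^2 - 118x
D θ [Δ, θ] f = -560x^3 - 1206x^2 - 768x - 118
[θ, D] [Δ, θ] f = 140x^3 + 402x^2 + 384x + 118

g(x) = 140x^3 + 402x^2 + 384x + 118


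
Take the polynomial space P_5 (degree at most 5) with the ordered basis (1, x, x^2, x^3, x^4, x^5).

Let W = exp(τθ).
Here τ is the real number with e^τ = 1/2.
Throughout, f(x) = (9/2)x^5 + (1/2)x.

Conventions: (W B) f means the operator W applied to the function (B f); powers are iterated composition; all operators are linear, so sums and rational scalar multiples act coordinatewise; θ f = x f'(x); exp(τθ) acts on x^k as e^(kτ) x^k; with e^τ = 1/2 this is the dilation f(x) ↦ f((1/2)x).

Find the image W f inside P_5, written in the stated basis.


exp(τθ) x^k = e^(kτ) x^k; with e^τ = 1/2 this sends x^k to (1/2)^k x^k
x ↦ 1/2 x
x^5 ↦ 1/32 x^5
applying this coordinatewise to f: exp(τθ) f = (9/64)x^5 + (1/4)x

the image equals g(x) = (9/64)x^5 + (1/4)x


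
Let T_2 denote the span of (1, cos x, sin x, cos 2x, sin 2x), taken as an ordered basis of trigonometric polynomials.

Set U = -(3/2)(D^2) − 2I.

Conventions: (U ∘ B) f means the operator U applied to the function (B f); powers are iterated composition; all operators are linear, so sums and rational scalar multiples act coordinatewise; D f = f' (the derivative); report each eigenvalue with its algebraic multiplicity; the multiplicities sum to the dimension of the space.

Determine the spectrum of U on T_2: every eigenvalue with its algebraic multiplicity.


λ = -2 (multiplicity 1), λ = -1/2 (multiplicity 2), λ = 4 (multiplicity 2)

image of 1: -2
image of cos x: -(1/2)cos x
image of sin x: -(1/2)sin x
image of cos 2x: 4cos 2x
image of sin 2x: 4sin 2x
the matrix is diagonal; its diagonal is (-2, -1/2, -1/2, 4, 4)
for a triangular matrix the eigenvalues are the diagonal entries, with algebraic multiplicity their repetition count


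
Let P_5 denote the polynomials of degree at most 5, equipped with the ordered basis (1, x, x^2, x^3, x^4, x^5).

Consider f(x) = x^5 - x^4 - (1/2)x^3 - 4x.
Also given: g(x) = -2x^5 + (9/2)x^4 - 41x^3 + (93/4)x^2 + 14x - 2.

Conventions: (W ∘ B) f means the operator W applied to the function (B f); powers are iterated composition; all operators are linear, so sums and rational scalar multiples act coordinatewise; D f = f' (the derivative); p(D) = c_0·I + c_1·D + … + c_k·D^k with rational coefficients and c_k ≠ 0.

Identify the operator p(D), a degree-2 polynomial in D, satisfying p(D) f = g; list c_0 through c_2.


D^0 f = x^5 - x^4 - (1/2)x^3 - 4x
D^1 f = 5x^4 - 4x^3 - (3/2)x^2 - 4
D^2 f = 20x^3 - 12x^2 - 3x
matching coefficients of g against c_0 f + c_1 Df + … from the top degree down determines the c_i
solution: c_0 = -2, c_1 = 1/2, c_2 = -2

c_0 = -2, c_1 = 1/2, c_2 = -2


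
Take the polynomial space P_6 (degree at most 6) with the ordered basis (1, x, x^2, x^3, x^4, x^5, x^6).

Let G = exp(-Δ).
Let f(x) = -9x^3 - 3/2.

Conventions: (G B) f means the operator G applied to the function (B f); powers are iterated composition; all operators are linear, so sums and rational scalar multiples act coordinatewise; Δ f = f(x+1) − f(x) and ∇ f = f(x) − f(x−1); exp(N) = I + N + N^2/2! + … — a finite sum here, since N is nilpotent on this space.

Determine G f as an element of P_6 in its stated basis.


order-1 term: 27x^2 + 27x + 9
order-2 term: -27x - 27
order-3 term: 9
the series for exp(-Δ) f terminates at order 3
exp(-Δ) f = -9x^3 + 27x^2 - 21/2

the result is g(x) = -9x^3 + 27x^2 - 21/2


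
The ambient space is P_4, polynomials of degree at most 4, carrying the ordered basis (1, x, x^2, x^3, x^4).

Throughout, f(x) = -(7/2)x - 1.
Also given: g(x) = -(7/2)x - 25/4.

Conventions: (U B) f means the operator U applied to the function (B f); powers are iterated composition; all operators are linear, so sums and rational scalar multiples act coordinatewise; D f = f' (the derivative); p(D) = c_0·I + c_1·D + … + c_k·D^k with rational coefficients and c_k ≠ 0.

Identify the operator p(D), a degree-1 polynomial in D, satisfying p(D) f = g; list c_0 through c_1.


D^0 f = -(7/2)x - 1
D^1 f = -7/2
matching coefficients of g against c_0 f + c_1 Df + … from the top degree down determines the c_i
solution: c_0 = 1, c_1 = 3/2

c_0 = 1, c_1 = 3/2
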